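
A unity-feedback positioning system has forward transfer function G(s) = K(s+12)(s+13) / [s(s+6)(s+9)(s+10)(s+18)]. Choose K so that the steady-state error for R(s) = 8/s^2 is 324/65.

The open loop has one pole at the origin → type 1 system.
K_v = lim_{s→0} s·G(s) = K·12·13 / (6·9·10·18) = (13/810)·K.
e_ss = 8/K_v = 324/65 ⇒ K_v = 130/81 ⇒ K = (130/81)/(13/810) = 100.

100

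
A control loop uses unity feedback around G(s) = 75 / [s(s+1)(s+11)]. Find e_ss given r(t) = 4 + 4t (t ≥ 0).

44/75

G(s) has one factor of s in the denominator, so the system is type 1. Treating each term separately:
  • 4: tracked with zero error.
  • 4t: e_ss = 4/K_v with K_v=75/11 → 44/75.
Total e_ss = 44/75.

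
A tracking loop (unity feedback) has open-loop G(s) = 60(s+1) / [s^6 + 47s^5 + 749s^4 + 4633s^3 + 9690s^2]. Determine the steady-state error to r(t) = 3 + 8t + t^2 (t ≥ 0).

323

Factoring s^2 from the denominator leaves a polynomial with constant term 9690, so the system is type 2. Taking each input component in turn:
  • 3: tracked with zero error.
  • 8t: tracked with zero error.
  • t^2: e_ss = 2/K_a with K_a=2/323 → 323.
Total e_ss = 323.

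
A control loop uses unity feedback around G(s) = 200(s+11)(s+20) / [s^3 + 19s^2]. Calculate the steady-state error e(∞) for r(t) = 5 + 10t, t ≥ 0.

0

Factoring s^2 from the denominator leaves a polynomial with constant term 19, so the system is type 2. Taking each input component in turn:
  • 5: tracked with zero error.
  • 10t: tracked with zero error.
Total e_ss = 0.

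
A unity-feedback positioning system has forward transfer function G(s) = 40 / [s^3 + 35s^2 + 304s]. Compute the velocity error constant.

Factoring s from the denominator leaves a polynomial with constant term 304, so the system is type 1.
K_v = lim_{s→0} s·G(s) = 40 / 304 = 5/38.

5/38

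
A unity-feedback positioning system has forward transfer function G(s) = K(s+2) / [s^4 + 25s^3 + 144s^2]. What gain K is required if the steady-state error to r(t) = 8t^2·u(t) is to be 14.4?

80

Factoring s^2 from the denominator leaves a polynomial with constant term 144, so the system is type 2.
K_a = lim_{s→0} s^2·G(s) = K·2 / 144 = (1/72)·K.
e_ss = 16/K_a = 14.4 ⇒ K_a = 10/9 ⇒ K = (10/9)/(1/72) = 80.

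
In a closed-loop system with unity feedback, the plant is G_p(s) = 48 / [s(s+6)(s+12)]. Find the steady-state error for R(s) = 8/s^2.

12

System type = 1 (one pole at s=0).
K_v = lim_{s→0} s·G_p(s) = 48 / (6·12) = 2/3.
e_ss = 8/K_v = 8/(2/3) = 12.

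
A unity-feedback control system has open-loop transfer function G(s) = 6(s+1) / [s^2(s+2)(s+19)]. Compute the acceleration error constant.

G(s) has two factors of s in the denominator, so the system is type 2.
K_a = lim_{s→0} s^2·G(s) = 6·1 / (2·19) = 3/19.

3/19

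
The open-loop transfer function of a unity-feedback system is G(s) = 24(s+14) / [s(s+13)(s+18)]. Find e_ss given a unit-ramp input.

One free integrator in G(s): this is a type 1 system.
K_v = lim_{s→0} s·G(s) = 24·14 / (13·18) = 56/39.
e_ss = 1/K_v = 1/(56/39) = 39/56.

39/56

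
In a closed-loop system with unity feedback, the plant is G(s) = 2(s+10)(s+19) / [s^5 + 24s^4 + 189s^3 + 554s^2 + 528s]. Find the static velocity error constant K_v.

The denominator has no term below 528s — 1 pole at s=0, type 1.
K_v = lim_{s→0} s·G(s) = 2·10·19 / 528 = 95/132.

95/132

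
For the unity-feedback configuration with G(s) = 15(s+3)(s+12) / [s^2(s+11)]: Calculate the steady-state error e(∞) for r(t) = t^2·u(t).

11/270

Two free integrators in G(s): this is a type 2 system.
K_a = lim_{s→0} s^2·G(s) = 15·3·12 / (11) = 540/11.
r(t) = t^2 gives R(s) = 2/s^3.
e_ss = 2/K_a = 2/(540/11) = 11/270.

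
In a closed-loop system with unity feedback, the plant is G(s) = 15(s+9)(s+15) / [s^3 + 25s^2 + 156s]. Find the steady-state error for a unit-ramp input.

Factoring s from the denominator leaves a polynomial with constant term 156, so the system is type 1.
K_v = lim_{s→0} s·G(s) = 15·9·15 / 156 = 675/52.
e_ss = 1/K_v = 1/(675/52) = 52/675.

52/675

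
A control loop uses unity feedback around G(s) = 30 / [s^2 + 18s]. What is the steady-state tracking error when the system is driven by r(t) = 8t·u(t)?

Factoring s from the denominator leaves a polynomial with constant term 18, so the system is type 1.
K_v = lim_{s→0} s·G(s) = 30 / 18 = 5/3.
e_ss = 8/K_v = 8/(5/3) = 4.8.

4.8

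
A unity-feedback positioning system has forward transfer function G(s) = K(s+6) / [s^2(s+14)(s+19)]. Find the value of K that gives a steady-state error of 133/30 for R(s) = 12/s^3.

Two free integrators in G(s): this is a type 2 system.
K_a = lim_{s→0} s^2·G(s) = K·6 / (14·19) = (3/133)·K.
e_ss = 12/K_a = 133/30 ⇒ K_a = 360/133 ⇒ K = (360/133)/(3/133) = 120.

120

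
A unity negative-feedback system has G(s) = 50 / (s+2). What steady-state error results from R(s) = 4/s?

2/13

System type = 0 (no poles at s=0).
K_p = lim_{s→0} G(s) = 50 / (2) = 25.
e_ss = 4/(1 + K_p) = 4/26 = 2/13.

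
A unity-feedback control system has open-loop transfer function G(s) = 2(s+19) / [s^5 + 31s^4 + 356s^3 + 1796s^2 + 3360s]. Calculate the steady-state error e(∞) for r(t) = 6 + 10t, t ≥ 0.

The denominator has no term below 3360s — 1 pole at s=0, type 1. Taking each input component in turn:
  • 6: tracked with zero error.
  • 10t: e_ss = 10/K_v with K_v=19/1680 → 16800/19.
Total e_ss = 16800/19.

16800/19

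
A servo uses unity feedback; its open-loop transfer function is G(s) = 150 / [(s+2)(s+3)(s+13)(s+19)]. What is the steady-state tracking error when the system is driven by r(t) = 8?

247/34

No free integrators in G(s): this is a type 0 system.
K_p = lim_{s→0} G(s) = 150 / (2·3·13·19) = 25/247.
e_ss = 8/(1 + K_p) = 8/(272/247) = 247/34.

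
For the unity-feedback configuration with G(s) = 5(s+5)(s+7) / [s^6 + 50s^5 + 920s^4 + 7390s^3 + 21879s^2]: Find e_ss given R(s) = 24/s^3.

525096/175

Factoring s^2 from the denominator leaves a polynomial with constant term 21879, so the system is type 2.
K_a = lim_{s→0} s^2·G(s) = 5·5·7 / 21879 = 175/21879.
r(t) = 12t^2 gives R(s) = 24/s^3.
e_ss = 24/K_a = 24/(175/21879) = 525096/175.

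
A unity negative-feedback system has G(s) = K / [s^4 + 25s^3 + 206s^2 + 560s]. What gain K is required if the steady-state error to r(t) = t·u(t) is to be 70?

8

The denominator has no term below 560s — 1 pole at s=0, type 1.
K_v = lim_{s→0} s·G(s) = K / 560 = (1/560)·K.
e_ss = 1/K_v = 70 ⇒ K_v = 1/70 ⇒ K = (1/70)/(1/560) = 8.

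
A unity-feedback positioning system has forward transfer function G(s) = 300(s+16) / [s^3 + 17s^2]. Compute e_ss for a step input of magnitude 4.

Lowest-order denominator term is 17s^2, so the open loop has 2 poles at the origin → type 2 system.
K_p = ∞ for a type-2 system; e_ss to a step is zero.

0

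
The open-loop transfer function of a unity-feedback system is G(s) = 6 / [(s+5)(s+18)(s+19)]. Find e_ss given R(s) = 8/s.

G(s) has no factors of s in the denominator, so the system is type 0.
K_p = lim_{s→0} G(s) = 6 / (5·18·19) = 1/285.
e_ss = 8/(1 + K_p) = 8/(286/285) = 1140/143.

1140/143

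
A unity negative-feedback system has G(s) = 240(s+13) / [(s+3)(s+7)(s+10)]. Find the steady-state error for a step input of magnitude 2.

14/111

No free integrators in G(s): this is a type 0 system.
K_p = lim_{s→0} G(s) = 240·13 / (3·7·10) = 104/7.
e_ss = 2/(1 + K_p) = 2/(111/7) = 14/111.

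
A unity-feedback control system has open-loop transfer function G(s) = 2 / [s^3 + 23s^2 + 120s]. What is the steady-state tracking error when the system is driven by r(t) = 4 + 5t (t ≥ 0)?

Lowest-order denominator term is 120s, so the open loop has 1 pole at the origin → type 1 system. Taking each input component in turn:
  • 4: tracked with zero error.
  • 5t: e_ss = 5/K_v with K_v=1/60 → 300.
Total e_ss = 300.

300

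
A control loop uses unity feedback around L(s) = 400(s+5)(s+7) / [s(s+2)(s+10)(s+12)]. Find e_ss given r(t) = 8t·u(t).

24/175

L(s) has one factor of s in the denominator, so the system is type 1.
K_v = lim_{s→0} s·L(s) = 400·5·7 / (2·10·12) = 175/3.
e_ss = 8/K_v = 8/(175/3) = 24/175.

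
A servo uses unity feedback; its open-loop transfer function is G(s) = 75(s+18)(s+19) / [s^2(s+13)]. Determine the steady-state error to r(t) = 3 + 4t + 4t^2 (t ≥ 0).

52/12825

The open loop has two poles at the origin → type 2 system. Taking each input component in turn:
  • 3: tracked with zero error.
  • 4t: tracked with zero error.
  • 4t^2: e_ss = 8/K_a with K_a=25650/13 → 52/12825.
Total e_ss = 52/12825.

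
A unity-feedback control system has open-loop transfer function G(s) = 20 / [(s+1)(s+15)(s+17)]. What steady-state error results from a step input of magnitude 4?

204/55

G(s) has no factors of s in the denominator, so the system is type 0.
K_p = lim_{s→0} G(s) = 20 / (1·15·17) = 4/51.
e_ss = 4/(1 + K_p) = 4/(55/51) = 204/55.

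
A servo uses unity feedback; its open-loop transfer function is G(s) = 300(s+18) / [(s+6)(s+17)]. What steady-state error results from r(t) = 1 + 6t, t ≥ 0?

infinity

The open loop has no poles at the origin → type 0 system. Taking each input component in turn:
  • 1: e_ss = 1/(1+K_p) with K_p=900/17 → 17/917.
  • 6t: a type-0 system cannot track it, e_ss → ∞.
The unbounded component dominates.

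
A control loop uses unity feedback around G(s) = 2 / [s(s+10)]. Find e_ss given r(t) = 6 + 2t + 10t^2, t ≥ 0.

infinity

G(s) has one factor of s in the denominator, so the system is type 1. By superposition:
  • 6: tracked with zero error.
  • 2t: e_ss = 2/K_v with K_v=0.2 → 10.
  • 10t^2: a type-1 system cannot track it, e_ss → ∞.
The unbounded component dominates.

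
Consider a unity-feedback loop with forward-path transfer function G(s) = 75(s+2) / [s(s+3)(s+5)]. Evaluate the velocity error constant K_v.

10

The open loop has one pole at the origin → type 1 system.
K_v = lim_{s→0} s·G(s) = 75·2 / (3·5) = 10.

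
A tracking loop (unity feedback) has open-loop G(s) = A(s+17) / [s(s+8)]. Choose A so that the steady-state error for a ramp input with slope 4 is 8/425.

100

System type = 1 (one pole at s=0).
K_v = lim_{s→0} s·G(s) = A·17 / (8) = 2.125·A.
e_ss = 4/K_v = 8/425 ⇒ K_v = 212.5 ⇒ A = 212.5/2.125 = 100.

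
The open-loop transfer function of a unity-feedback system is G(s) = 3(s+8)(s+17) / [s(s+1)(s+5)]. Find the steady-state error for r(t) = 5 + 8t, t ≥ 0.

System type = 1 (one pole at s=0). By superposition:
  • 5: tracked with zero error.
  • 8t: e_ss = 8/K_v with K_v=81.6 → 5/51.
Total e_ss = 5/51.

5/51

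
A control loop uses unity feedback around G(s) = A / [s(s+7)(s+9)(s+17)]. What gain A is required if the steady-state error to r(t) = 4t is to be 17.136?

The open loop has one pole at the origin → type 1 system.
K_v = lim_{s→0} s·G(s) = A / (7·9·17) = (1/1071)·A.
e_ss = 4/K_v = 17.136 ⇒ K_v = 250/1071 ⇒ A = (250/1071)/(1/1071) = 250.

250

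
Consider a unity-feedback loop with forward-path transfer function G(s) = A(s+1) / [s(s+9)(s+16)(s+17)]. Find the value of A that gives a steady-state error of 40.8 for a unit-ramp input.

System type = 1 (one pole at s=0).
K_v = lim_{s→0} s·G(s) = A·1 / (9·16·17) = (1/2448)·A.
e_ss = 1/K_v = 40.8 ⇒ K_v = 5/204 ⇒ A = (5/204)/(1/2448) = 60.

60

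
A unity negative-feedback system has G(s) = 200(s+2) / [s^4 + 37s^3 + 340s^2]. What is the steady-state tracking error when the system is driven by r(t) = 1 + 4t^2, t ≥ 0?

The denominator has no term below 340s^2 — 2 poles at s=0, type 2. Taking each input component in turn:
  • 1: tracked with zero error.
  • 4t^2: e_ss = 8/K_a with K_a=20/17 → 6.8.
Total e_ss = 6.8.

6.8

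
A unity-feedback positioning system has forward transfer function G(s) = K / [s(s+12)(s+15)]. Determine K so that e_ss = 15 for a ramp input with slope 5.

System type = 1 (one pole at s=0).
K_v = lim_{s→0} s·G(s) = K / (12·15) = (1/180)·K.
e_ss = 5/K_v = 15 ⇒ K_v = 1/3 ⇒ K = (1/3)/(1/180) = 60.

60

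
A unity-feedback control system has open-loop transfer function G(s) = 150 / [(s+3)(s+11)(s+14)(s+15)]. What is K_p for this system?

5/231

System type = 0 (no poles at s=0).
K_p = lim_{s→0} G(s) = 150 / (3·11·14·15) = 5/231.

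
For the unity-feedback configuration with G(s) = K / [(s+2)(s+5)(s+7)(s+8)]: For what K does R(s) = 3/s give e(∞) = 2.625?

80

System type = 0 (no poles at s=0).
K_p = lim_{s→0} G(s) = K / (2·5·7·8) = (1/560)·K.
e_ss = 3/(1 + K_p) = 2.625 ⇒ 1 + (1/560)·K = 8/7 ⇒ K = 80.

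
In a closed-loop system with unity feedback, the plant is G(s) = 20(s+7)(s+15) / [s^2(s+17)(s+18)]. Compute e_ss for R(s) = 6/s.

0

System type = 2 (two poles at s=0).
A type-2 system has K_p = ∞, so it tracks a step input with zero steady-state error.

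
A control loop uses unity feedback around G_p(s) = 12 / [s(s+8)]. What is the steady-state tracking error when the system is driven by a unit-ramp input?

G_p(s) has one factor of s in the denominator, so the system is type 1.
K_v = lim_{s→0} s·G_p(s) = 12 / (8) = 1.5.
e_ss = 1/K_v = 1/1.5 = 2/3.

2/3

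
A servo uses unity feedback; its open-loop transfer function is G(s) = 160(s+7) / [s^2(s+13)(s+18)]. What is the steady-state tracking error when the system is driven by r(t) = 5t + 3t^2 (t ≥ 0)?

351/280

G(s) has two factors of s in the denominator, so the system is type 2. Taking each input component in turn:
  • 5t: tracked with zero error.
  • 3t^2: e_ss = 6/K_a with K_a=560/117 → 351/280.
Total e_ss = 351/280.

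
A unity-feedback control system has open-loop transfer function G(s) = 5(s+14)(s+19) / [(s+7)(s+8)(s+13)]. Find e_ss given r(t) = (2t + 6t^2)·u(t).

System type = 0 (no poles at s=0). Taking each input component in turn:
  • 2t: a type-0 system cannot track it, e_ss → ∞.
  • 6t^2: a type-0 system cannot track it, e_ss → ∞.
The unbounded component dominates.

infinity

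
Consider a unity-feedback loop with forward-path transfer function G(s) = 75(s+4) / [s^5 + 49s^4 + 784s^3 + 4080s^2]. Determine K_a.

Lowest-order denominator term is 4080s^2, so the open loop has 2 poles at the origin → type 2 system.
K_a = lim_{s→0} s^2·G(s) = 75·4 / 4080 = 5/68.

5/68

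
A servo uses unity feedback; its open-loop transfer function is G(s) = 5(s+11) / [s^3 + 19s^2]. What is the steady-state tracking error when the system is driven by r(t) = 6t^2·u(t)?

228/55

The denominator has no term below 19s^2 — 2 poles at s=0, type 2.
K_a = lim_{s→0} s^2·G(s) = 5·11 / 19 = 55/19.
r(t) = 6t^2 gives R(s) = 12/s^3.
e_ss = 12/K_a = 12/(55/19) = 228/55.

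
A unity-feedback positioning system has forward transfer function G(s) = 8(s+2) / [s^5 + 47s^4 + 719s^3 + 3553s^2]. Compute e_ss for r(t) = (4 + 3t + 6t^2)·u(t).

2664.75

Lowest-order denominator term is 3553s^2, so the open loop has 2 poles at the origin → type 2 system. Taking each input component in turn:
  • 4: tracked with zero error.
  • 3t: tracked with zero error.
  • 6t^2: e_ss = 12/K_a with K_a=16/3553 → 2664.75.
Total e_ss = 2664.75.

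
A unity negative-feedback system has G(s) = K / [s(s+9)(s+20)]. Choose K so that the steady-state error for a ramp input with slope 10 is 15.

System type = 1 (one pole at s=0).
K_v = lim_{s→0} s·G(s) = K / (9·20) = (1/180)·K.
e_ss = 10/K_v = 15 ⇒ K_v = 2/3 ⇒ K = (2/3)/(1/180) = 120.

120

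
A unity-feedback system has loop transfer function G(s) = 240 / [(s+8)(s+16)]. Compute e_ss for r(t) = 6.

G(s) has no factors of s in the denominator, so the system is type 0.
K_p = lim_{s→0} G(s) = 240 / (8·16) = 1.875.
e_ss = 6/(1 + K_p) = 6/2.875 = 48/23.

48/23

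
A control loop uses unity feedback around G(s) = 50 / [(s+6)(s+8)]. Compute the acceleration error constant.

G(s) has no factors of s in the denominator, so the system is type 0.
K_a = lim_{s→0} s^2·G(s) = 0 (the extra factor of s kills the finite limit).

0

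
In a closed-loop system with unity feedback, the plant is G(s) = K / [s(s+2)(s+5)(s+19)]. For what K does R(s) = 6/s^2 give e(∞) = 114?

G(s) has one factor of s in the denominator, so the system is type 1.
K_v = lim_{s→0} s·G(s) = K / (2·5·19) = (1/190)·K.
e_ss = 6/K_v = 114 ⇒ K_v = 1/19 ⇒ K = (1/19)/(1/190) = 10.

10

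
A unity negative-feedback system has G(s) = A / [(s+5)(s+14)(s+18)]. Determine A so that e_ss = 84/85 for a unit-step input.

15

G(s) has no factors of s in the denominator, so the system is type 0.
K_p = lim_{s→0} G(s) = A / (5·14·18) = (1/1260)·A.
e_ss = 1/(1 + K_p) = 84/85 ⇒ 1 + (1/1260)·A = 85/84 ⇒ A = 15.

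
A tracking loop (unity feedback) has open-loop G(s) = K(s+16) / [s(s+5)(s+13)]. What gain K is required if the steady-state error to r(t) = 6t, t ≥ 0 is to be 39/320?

200

The open loop has one pole at the origin → type 1 system.
K_v = lim_{s→0} s·G(s) = K·16 / (5·13) = (16/65)·K.
e_ss = 6/K_v = 39/320 ⇒ K_v = 640/13 ⇒ K = (640/13)/(16/65) = 200.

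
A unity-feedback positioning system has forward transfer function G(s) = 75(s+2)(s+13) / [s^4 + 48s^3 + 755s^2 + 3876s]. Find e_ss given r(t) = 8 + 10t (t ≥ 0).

The denominator has no term below 3876s — 1 pole at s=0, type 1. Taking each input component in turn:
  • 8: tracked with zero error.
  • 10t: e_ss = 10/K_v with K_v=325/646 → 1292/65.
Total e_ss = 1292/65.

1292/65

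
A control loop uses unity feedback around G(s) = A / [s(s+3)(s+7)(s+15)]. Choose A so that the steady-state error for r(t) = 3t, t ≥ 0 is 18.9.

50

G(s) has one factor of s in the denominator, so the system is type 1.
K_v = lim_{s→0} s·G(s) = A / (3·7·15) = (1/315)·A.
e_ss = 3/K_v = 18.9 ⇒ K_v = 10/63 ⇒ A = (10/63)/(1/315) = 50.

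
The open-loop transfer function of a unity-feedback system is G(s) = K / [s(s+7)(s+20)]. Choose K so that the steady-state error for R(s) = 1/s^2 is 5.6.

25

One free integrator in G(s): this is a type 1 system.
K_v = lim_{s→0} s·G(s) = K / (7·20) = (1/140)·K.
e_ss = 1/K_v = 5.6 ⇒ K_v = 5/28 ⇒ K = (5/28)/(1/140) = 25.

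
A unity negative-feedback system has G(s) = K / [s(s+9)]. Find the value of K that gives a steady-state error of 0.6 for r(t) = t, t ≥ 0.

15

G(s) has one factor of s in the denominator, so the system is type 1.
K_v = lim_{s→0} s·G(s) = K / (9) = (1/9)·K.
e_ss = 1/K_v = 0.6 ⇒ K_v = 5/3 ⇒ K = (5/3)/(1/9) = 15.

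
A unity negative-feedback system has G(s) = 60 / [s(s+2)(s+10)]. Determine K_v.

One free integrator in G(s): this is a type 1 system.
K_v = lim_{s→0} s·G(s) = 60 / (2·10) = 3.

3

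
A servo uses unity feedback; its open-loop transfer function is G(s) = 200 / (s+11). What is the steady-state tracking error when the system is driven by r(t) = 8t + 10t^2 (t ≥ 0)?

infinity

No free integrators in G(s): this is a type 0 system. By superposition:
  • 8t: a type-0 system cannot track it, e_ss → ∞.
  • 10t^2: a type-0 system cannot track it, e_ss → ∞.
The unbounded component dominates.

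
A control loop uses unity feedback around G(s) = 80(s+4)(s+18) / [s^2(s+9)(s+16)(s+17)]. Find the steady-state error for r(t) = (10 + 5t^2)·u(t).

System type = 2 (two poles at s=0). Treating each term separately:
  • 10: tracked with zero error.
  • 5t^2: e_ss = 10/K_a with K_a=40/17 → 4.25.
Total e_ss = 4.25.

4.25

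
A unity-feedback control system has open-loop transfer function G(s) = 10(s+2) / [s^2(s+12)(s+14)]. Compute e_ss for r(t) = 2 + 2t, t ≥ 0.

0

System type = 2 (two poles at s=0). Taking each input component in turn:
  • 2: tracked with zero error.
  • 2t: tracked with zero error.
Total e_ss = 0.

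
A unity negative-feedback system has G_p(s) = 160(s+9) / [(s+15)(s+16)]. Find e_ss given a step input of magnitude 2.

2/7

G_p(s) has no factors of s in the denominator, so the system is type 0.
K_p = lim_{s→0} G_p(s) = 160·9 / (15·16) = 6.
e_ss = 2/(1 + K_p) = 2/7.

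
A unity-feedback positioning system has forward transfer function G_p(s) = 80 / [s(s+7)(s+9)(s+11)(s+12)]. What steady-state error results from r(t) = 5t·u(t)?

System type = 1 (one pole at s=0).
K_v = lim_{s→0} s·G_p(s) = 80 / (7·9·11·12) = 20/2079.
e_ss = 5/K_v = 5/(20/2079) = 519.75.

519.75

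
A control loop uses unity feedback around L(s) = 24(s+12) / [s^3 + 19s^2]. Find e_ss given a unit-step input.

Lowest-order denominator term is 19s^2, so the open loop has 2 poles at the origin → type 2 system.
A type-2 system has K_p = ∞, so it tracks a step input with zero steady-state error.

0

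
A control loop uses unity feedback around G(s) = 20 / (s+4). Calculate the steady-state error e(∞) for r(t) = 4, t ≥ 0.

The open loop has no poles at the origin → type 0 system.
K_p = lim_{s→0} G(s) = 20 / (4) = 5.
e_ss = 4/(1 + K_p) = 4/6 = 2/3.

2/3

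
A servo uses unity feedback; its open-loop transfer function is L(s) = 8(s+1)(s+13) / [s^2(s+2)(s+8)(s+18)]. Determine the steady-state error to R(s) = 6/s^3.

216/13

The open loop has two poles at the origin → type 2 system.
K_a = lim_{s→0} s^2·L(s) = 8·1·13 / (2·8·18) = 13/36.
r(t) = 3t^2 gives R(s) = 6/s^3.
e_ss = 6/K_a = 6/(13/36) = 216/13.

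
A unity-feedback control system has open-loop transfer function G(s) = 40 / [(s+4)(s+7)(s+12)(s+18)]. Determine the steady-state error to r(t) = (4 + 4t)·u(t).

infinity

No free integrators in G(s): this is a type 0 system. By superposition:
  • 4: e_ss = 4/(1+K_p) with K_p=5/756 → 3024/761.
  • 4t: a type-0 system cannot track it, e_ss → ∞.
The unbounded component dominates.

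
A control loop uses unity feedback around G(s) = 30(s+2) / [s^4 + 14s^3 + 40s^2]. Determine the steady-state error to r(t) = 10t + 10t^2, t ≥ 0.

40/3

Lowest-order denominator term is 40s^2, so the open loop has 2 poles at the origin → type 2 system. By superposition:
  • 10t: tracked with zero error.
  • 10t^2: e_ss = 20/K_a with K_a=1.5 → 40/3.
Total e_ss = 40/3.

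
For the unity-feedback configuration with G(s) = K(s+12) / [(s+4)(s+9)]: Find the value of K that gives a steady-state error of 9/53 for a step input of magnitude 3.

50

System type = 0 (no poles at s=0).
K_p = lim_{s→0} G(s) = K·12 / (4·9) = (1/3)·K.
e_ss = 3/(1 + K_p) = 9/53 ⇒ 1 + (1/3)·K = 53/3 ⇒ K = 50.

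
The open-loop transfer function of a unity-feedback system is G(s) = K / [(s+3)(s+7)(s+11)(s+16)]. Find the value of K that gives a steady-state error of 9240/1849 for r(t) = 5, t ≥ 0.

System type = 0 (no poles at s=0).
K_p = lim_{s→0} G(s) = K / (3·7·11·16) = (1/3696)·K.
e_ss = 5/(1 + K_p) = 9240/1849 ⇒ 1 + (1/3696)·K = 1849/1848 ⇒ K = 2.

2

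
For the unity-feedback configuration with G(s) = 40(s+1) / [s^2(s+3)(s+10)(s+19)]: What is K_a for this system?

4/57

System type = 2 (two poles at s=0).
K_a = lim_{s→0} s^2·G(s) = 40·1 / (3·10·19) = 4/57.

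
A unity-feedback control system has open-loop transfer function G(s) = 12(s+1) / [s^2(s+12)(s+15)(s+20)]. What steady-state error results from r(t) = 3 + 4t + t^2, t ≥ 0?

600

The open loop has two poles at the origin → type 2 system. Treating each term separately:
  • 3: tracked with zero error.
  • 4t: tracked with zero error.
  • t^2: e_ss = 2/K_a with K_a=1/300 → 600.
Total e_ss = 600.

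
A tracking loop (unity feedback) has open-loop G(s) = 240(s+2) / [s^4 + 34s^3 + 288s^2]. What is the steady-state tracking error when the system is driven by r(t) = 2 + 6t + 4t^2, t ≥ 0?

4.8

Lowest-order denominator term is 288s^2, so the open loop has 2 poles at the origin → type 2 system. By superposition:
  • 2: tracked with zero error.
  • 6t: tracked with zero error.
  • 4t^2: e_ss = 8/K_a with K_a=5/3 → 4.8.
Total e_ss = 4.8.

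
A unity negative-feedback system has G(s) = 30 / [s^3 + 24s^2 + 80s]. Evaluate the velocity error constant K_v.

0.375

The denominator has no term below 80s — 1 pole at s=0, type 1.
K_v = lim_{s→0} s·G(s) = 30 / 80 = 0.375.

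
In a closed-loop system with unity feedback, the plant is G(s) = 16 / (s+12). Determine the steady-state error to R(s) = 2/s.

6/7

No free integrators in G(s): this is a type 0 system.
K_p = lim_{s→0} G(s) = 16 / (12) = 4/3.
e_ss = 2/(1 + K_p) = 2/(7/3) = 6/7.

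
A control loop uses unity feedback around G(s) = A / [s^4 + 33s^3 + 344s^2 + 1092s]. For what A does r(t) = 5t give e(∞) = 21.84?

The denominator has no term below 1092s — 1 pole at s=0, type 1.
K_v = lim_{s→0} s·G(s) = A / 1092 = (1/1092)·A.
e_ss = 5/K_v = 21.84 ⇒ K_v = 125/546 ⇒ A = (125/546)/(1/1092) = 250.

250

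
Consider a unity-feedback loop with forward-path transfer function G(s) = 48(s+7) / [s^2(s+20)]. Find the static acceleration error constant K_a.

16.8

System type = 2 (two poles at s=0).
K_a = lim_{s→0} s^2·G(s) = 48·7 / (20) = 16.8.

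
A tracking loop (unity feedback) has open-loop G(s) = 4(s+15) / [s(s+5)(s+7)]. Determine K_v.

The open loop has one pole at the origin → type 1 system.
K_v = lim_{s→0} s·G(s) = 4·15 / (5·7) = 12/7.

12/7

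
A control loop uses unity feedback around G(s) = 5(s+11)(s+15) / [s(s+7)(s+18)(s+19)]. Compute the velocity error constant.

275/798

The open loop has one pole at the origin → type 1 system.
K_v = lim_{s→0} s·G(s) = 5·11·15 / (7·18·19) = 275/798.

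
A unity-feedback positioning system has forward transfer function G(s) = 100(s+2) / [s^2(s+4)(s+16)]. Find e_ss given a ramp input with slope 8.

0

System type = 2 (two poles at s=0).
K_v = ∞ for a type-2 system; e_ss to a ramp is zero.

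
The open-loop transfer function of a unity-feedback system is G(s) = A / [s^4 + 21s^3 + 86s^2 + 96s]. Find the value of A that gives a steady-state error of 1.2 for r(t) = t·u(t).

80

Lowest-order denominator term is 96s, so the open loop has 1 pole at the origin → type 1 system.
K_v = lim_{s→0} s·G(s) = A / 96 = (1/96)·A.
e_ss = 1/K_v = 1.2 ⇒ K_v = 5/6 ⇒ A = (5/6)/(1/96) = 80.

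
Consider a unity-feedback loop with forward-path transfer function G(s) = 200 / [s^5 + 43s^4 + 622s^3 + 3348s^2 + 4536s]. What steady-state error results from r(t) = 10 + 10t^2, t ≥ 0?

The denominator has no term below 4536s — 1 pole at s=0, type 1. Treating each term separately:
  • 10: tracked with zero error.
  • 10t^2: a type-1 system cannot track it, e_ss → ∞.
The unbounded component dominates.

infinity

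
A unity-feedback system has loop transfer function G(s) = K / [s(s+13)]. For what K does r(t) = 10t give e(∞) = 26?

G(s) has one factor of s in the denominator, so the system is type 1.
K_v = lim_{s→0} s·G(s) = K / (13) = (1/13)·K.
e_ss = 10/K_v = 26 ⇒ K_v = 5/13 ⇒ K = (5/13)/(1/13) = 5.

5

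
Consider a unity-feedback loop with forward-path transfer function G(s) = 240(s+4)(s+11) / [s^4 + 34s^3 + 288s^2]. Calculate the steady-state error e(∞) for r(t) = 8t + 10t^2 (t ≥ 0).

Lowest-order denominator term is 288s^2, so the open loop has 2 poles at the origin → type 2 system. Treating each term separately:
  • 8t: tracked with zero error.
  • 10t^2: e_ss = 20/K_a with K_a=110/3 → 6/11.
Total e_ss = 6/11.

6/11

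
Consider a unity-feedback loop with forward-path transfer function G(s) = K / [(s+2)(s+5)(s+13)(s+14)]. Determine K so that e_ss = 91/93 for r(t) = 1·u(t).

40

The open loop has no poles at the origin → type 0 system.
K_p = lim_{s→0} G(s) = K / (2·5·13·14) = (1/1820)·K.
e_ss = 1/(1 + K_p) = 91/93 ⇒ 1 + (1/1820)·K = 93/91 ⇒ K = 40.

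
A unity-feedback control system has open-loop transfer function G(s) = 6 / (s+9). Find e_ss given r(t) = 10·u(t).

System type = 0 (no poles at s=0).
K_p = lim_{s→0} G(s) = 6 / (9) = 2/3.
e_ss = 10/(1 + K_p) = 10/(5/3) = 6.

6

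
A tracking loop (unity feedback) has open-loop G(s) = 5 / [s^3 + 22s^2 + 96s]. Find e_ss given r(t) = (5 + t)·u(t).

19.2

Lowest-order denominator term is 96s, so the open loop has 1 pole at the origin → type 1 system. Treating each term separately:
  • 5: tracked with zero error.
  • t: e_ss = 1/K_v with K_v=5/96 → 19.2.
Total e_ss = 19.2.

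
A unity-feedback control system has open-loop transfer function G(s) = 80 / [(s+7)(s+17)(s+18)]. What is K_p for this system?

System type = 0 (no poles at s=0).
K_p = lim_{s→0} G(s) = 80 / (7·17·18) = 40/1071.

40/1071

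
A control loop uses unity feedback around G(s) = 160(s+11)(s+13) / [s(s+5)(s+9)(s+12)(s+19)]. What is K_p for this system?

K_p = lim_{s→0} G(s); with 1 pole at the origin the limit diverges, so K_p = ∞.

infinity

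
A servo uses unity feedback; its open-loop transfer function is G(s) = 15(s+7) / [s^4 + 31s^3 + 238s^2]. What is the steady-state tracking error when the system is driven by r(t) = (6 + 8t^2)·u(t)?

544/15

Lowest-order denominator term is 238s^2, so the open loop has 2 poles at the origin → type 2 system. By superposition:
  • 6: tracked with zero error.
  • 8t^2: e_ss = 16/K_a with K_a=15/34 → 544/15.
Total e_ss = 544/15.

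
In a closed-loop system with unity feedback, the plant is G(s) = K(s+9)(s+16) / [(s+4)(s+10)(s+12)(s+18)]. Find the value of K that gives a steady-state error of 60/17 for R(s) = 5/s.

25

System type = 0 (no poles at s=0).
K_p = lim_{s→0} G(s) = K·9·16 / (4·10·12·18) = (1/60)·K.
e_ss = 5/(1 + K_p) = 60/17 ⇒ 1 + (1/60)·K = 17/12 ⇒ K = 25.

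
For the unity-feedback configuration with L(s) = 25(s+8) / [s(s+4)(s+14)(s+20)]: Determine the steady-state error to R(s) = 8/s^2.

System type = 1 (one pole at s=0).
K_v = lim_{s→0} s·L(s) = 25·8 / (4·14·20) = 5/28.
e_ss = 8/K_v = 8/(5/28) = 44.8.

44.8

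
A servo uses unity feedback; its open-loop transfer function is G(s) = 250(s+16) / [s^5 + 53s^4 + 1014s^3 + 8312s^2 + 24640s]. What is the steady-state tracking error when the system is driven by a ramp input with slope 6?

Lowest-order denominator term is 24640s, so the open loop has 1 pole at the origin → type 1 system.
K_v = lim_{s→0} s·G(s) = 250·16 / 24640 = 25/154.
e_ss = 6/K_v = 6/(25/154) = 36.96.

36.96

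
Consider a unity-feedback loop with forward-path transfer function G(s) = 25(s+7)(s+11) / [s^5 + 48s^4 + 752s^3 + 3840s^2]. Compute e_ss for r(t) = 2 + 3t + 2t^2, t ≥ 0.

3072/385

The denominator has no term below 3840s^2 — 2 poles at s=0, type 2. Taking each input component in turn:
  • 2: tracked with zero error.
  • 3t: tracked with zero error.
  • 2t^2: e_ss = 4/K_a with K_a=385/768 → 3072/385.
Total e_ss = 3072/385.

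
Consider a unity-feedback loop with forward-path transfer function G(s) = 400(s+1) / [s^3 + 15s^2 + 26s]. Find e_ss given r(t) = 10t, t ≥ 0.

The denominator has no term below 26s — 1 pole at s=0, type 1.
K_v = lim_{s→0} s·G(s) = 400·1 / 26 = 200/13.
e_ss = 10/K_v = 10/(200/13) = 0.65.

0.65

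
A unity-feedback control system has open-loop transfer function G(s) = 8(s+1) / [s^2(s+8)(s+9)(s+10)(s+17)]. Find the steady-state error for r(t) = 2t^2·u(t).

6120

G(s) has two factors of s in the denominator, so the system is type 2.
K_a = lim_{s→0} s^2·G(s) = 8·1 / (8·9·10·17) = 1/1530.
r(t) = 2t^2 gives R(s) = 4/s^3.
e_ss = 4/K_a = 4/(1/1530) = 6120.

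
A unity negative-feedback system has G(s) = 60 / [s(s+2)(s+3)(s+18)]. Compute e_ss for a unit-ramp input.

G(s) has one factor of s in the denominator, so the system is type 1.
K_v = lim_{s→0} s·G(s) = 60 / (2·3·18) = 5/9.
e_ss = 1/K_v = 1/(5/9) = 1.8.

1.8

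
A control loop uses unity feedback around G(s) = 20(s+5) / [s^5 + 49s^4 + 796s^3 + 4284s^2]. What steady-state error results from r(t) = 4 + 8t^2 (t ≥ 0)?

The denominator has no term below 4284s^2 — 2 poles at s=0, type 2. Taking each input component in turn:
  • 4: tracked with zero error.
  • 8t^2: e_ss = 16/K_a with K_a=25/1071 → 685.44.
Total e_ss = 685.44.

685.44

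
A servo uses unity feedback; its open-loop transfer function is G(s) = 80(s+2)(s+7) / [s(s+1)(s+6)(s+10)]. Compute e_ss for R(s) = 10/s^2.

G(s) has one factor of s in the denominator, so the system is type 1.
K_v = lim_{s→0} s·G(s) = 80·2·7 / (1·6·10) = 56/3.
e_ss = 10/K_v = 10/(56/3) = 15/28.

15/28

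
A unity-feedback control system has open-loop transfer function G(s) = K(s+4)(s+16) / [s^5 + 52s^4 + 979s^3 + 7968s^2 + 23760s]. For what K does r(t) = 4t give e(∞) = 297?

Factoring s from the denominator leaves a polynomial with constant term 23760, so the system is type 1.
K_v = lim_{s→0} s·G(s) = K·4·16 / 23760 = (4/1485)·K.
e_ss = 4/K_v = 297 ⇒ K_v = 4/297 ⇒ K = (4/297)/(4/1485) = 5.

5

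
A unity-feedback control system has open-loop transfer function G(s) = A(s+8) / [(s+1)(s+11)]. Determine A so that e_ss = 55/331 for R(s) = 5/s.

The open loop has no poles at the origin → type 0 system.
K_p = lim_{s→0} G(s) = A·8 / (1·11) = (8/11)·A.
e_ss = 5/(1 + K_p) = 55/331 ⇒ 1 + (8/11)·A = 331/11 ⇒ A = 40.

40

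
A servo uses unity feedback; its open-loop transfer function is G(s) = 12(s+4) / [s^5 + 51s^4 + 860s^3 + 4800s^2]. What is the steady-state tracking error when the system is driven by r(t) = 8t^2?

1600

Lowest-order denominator term is 4800s^2, so the open loop has 2 poles at the origin → type 2 system.
K_a = lim_{s→0} s^2·G(s) = 12·4 / 4800 = 0.01.
r(t) = 8t^2 gives R(s) = 16/s^3.
e_ss = 16/K_a = 16/0.01 = 1600.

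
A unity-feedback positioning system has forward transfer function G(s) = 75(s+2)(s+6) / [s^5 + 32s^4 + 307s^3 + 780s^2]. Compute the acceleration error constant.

The denominator has no term below 780s^2 — 2 poles at s=0, type 2.
K_a = lim_{s→0} s^2·G(s) = 75·2·6 / 780 = 15/13.

15/13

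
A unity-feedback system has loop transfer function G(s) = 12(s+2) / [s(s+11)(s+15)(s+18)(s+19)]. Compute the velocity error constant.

4/9405

System type = 1 (one pole at s=0).
K_v = lim_{s→0} s·G(s) = 12·2 / (11·15·18·19) = 4/9405.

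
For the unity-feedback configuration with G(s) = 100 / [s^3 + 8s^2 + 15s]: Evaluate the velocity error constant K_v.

20/3

Lowest-order denominator term is 15s, so the open loop has 1 pole at the origin → type 1 system.
K_v = lim_{s→0} s·G(s) = 100 / 15 = 20/3.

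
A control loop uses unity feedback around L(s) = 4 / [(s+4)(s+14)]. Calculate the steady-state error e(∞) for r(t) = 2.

28/15

L(s) has no factors of s in the denominator, so the system is type 0.
K_p = lim_{s→0} L(s) = 4 / (4·14) = 1/14.
e_ss = 2/(1 + K_p) = 2/(15/14) = 28/15.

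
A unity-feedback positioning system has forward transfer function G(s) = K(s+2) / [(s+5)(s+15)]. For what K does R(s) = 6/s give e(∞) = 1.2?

No free integrators in G(s): this is a type 0 system.
K_p = lim_{s→0} G(s) = K·2 / (5·15) = (2/75)·K.
e_ss = 6/(1 + K_p) = 1.2 ⇒ 1 + (2/75)·K = 5 ⇒ K = 150.

150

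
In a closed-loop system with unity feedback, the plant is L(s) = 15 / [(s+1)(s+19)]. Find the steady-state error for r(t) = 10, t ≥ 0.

The open loop has no poles at the origin → type 0 system.
K_p = lim_{s→0} L(s) = 15 / (1·19) = 15/19.
e_ss = 10/(1 + K_p) = 10/(34/19) = 95/17.

95/17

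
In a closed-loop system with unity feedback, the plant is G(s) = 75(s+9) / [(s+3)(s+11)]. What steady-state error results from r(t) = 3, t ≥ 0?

33/236

No free integrators in G(s): this is a type 0 system.
K_p = lim_{s→0} G(s) = 75·9 / (3·11) = 225/11.
e_ss = 3/(1 + K_p) = 3/(236/11) = 33/236.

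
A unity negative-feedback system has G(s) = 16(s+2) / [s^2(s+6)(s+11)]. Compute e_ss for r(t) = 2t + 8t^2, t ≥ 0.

33

Two free integrators in G(s): this is a type 2 system. Taking each input component in turn:
  • 2t: tracked with zero error.
  • 8t^2: e_ss = 16/K_a with K_a=16/33 → 33.
Total e_ss = 33.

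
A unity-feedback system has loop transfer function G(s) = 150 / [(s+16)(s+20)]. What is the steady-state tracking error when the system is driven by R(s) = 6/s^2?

infinity

G(s) has no factors of s in the denominator, so the system is type 0.
For a type-0 system K_v = 0, so e_ss to a ramp input is unbounded.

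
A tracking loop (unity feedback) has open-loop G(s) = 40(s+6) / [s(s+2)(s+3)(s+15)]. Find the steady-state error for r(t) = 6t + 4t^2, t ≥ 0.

infinity

One free integrator in G(s): this is a type 1 system. By superposition:
  • 6t: e_ss = 6/K_v with K_v=8/3 → 2.25.
  • 4t^2: a type-1 system cannot track it, e_ss → ∞.
The unbounded component dominates.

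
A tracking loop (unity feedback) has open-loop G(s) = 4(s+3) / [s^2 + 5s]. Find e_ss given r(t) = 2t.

The denominator has no term below 5s — 1 pole at s=0, type 1.
K_v = lim_{s→0} s·G(s) = 4·3 / 5 = 2.4.
e_ss = 2/K_v = 2/2.4 = 5/6.

5/6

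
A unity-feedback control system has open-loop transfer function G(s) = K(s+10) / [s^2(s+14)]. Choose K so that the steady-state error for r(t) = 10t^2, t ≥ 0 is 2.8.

10

System type = 2 (two poles at s=0).
K_a = lim_{s→0} s^2·G(s) = K·10 / (14) = (5/7)·K.
e_ss = 20/K_a = 2.8 ⇒ K_a = 50/7 ⇒ K = (50/7)/(5/7) = 10.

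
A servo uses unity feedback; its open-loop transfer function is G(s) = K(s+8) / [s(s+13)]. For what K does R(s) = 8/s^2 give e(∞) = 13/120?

The open loop has one pole at the origin → type 1 system.
K_v = lim_{s→0} s·G(s) = K·8 / (13) = (8/13)·K.
e_ss = 8/K_v = 13/120 ⇒ K_v = 960/13 ⇒ K = (960/13)/(8/13) = 120.

120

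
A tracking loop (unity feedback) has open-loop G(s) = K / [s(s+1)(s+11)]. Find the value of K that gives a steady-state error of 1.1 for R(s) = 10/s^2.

One free integrator in G(s): this is a type 1 system.
K_v = lim_{s→0} s·G(s) = K / (1·11) = (1/11)·K.
e_ss = 10/K_v = 1.1 ⇒ K_v = 100/11 ⇒ K = (100/11)/(1/11) = 100.

100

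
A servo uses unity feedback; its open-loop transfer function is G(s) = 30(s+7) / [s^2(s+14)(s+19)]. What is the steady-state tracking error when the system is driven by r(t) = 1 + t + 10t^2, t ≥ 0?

The open loop has two poles at the origin → type 2 system. Treating each term separately:
  • 1: tracked with zero error.
  • t: tracked with zero error.
  • 10t^2: e_ss = 20/K_a with K_a=15/19 → 76/3.
Total e_ss = 76/3.

76/3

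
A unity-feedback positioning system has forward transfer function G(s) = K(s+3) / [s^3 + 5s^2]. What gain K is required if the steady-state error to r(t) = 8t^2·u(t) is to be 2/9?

120

Lowest-order denominator term is 5s^2, so the open loop has 2 poles at the origin → type 2 system.
K_a = lim_{s→0} s^2·G(s) = K·3 / 5 = 0.6·K.
e_ss = 16/K_a = 2/9 ⇒ K_a = 72 ⇒ K = 72/0.6 = 120.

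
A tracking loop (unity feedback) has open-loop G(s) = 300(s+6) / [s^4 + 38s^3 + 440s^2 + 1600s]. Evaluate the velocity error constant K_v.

1.125

The denominator has no term below 1600s — 1 pole at s=0, type 1.
K_v = lim_{s→0} s·G(s) = 300·6 / 1600 = 1.125.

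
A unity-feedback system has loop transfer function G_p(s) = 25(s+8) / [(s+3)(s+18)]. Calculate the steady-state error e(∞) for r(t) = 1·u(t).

G_p(s) has no factors of s in the denominator, so the system is type 0.
K_p = lim_{s→0} G_p(s) = 25·8 / (3·18) = 100/27.
e_ss = 1/(1 + K_p) = 1/(127/27) = 27/127.

27/127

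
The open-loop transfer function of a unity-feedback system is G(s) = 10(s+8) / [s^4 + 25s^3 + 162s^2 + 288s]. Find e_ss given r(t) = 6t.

21.6

Factoring s from the denominator leaves a polynomial with constant term 288, so the system is type 1.
K_v = lim_{s→0} s·G(s) = 10·8 / 288 = 5/18.
e_ss = 6/K_v = 6/(5/18) = 21.6.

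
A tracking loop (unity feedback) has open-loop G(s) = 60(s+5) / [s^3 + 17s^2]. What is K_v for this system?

infinity

K_v = lim_{s→0} s·G(s); with 2 poles at the origin the limit diverges, so K_v = ∞.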